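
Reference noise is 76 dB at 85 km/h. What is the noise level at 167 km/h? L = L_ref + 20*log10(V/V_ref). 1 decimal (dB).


V/V_ref = 167 / 85 = 1.964706
log10(1.964706) = 0.293298
20 * 0.293298 = 5.866
L = 76 + 5.866 = 81.9 dB

81.9


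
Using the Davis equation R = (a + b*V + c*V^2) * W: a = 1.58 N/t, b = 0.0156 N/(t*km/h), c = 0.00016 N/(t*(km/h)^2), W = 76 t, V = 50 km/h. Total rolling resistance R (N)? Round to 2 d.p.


b*V = 0.0156 * 50 = 0.78
c*V^2 = 0.00016 * 2500 = 0.4
R_per_t = 1.58 + 0.78 + 0.4 = 2.76 N/t
R_total = 2.76 * 76 = 209.76 N

209.76


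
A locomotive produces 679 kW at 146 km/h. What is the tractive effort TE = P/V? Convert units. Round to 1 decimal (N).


Convert: P = 679 kW = 679000 W
V = 146 / 3.6 = 40.5556 m/s
TE = 679000 / 40.5556
TE = 16742.5 N

16742.5


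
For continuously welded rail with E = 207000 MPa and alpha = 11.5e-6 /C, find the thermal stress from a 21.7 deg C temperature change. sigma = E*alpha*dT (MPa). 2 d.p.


sigma = E * alpha * dT
sigma = 207000 * 11.5e-6 * 21.7
sigma = 2.3805 * 21.7
sigma = 51.66 MPa

51.66


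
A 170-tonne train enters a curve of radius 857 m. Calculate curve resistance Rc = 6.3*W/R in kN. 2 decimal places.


Rc = 6.3 * W / R
Rc = 6.3 * 170 / 857
Rc = 1071.0 / 857
Rc = 1.25 kN

1.25


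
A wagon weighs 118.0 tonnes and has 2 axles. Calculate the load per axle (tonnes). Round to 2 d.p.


Load per axle = total weight / number of axles
Load = 118.0 / 2
Load = 59.00 tonnes

59.00


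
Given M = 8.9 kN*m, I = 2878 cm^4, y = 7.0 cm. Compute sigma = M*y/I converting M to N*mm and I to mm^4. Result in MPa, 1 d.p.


Convert units:
M = 8.9 kN*m = 8900000 N*mm
y = 7.0 cm = 70 mm
I = 2878 cm^4 = 28780000 mm^4
sigma = 8900000 * 70 / 28780000
sigma = 21.6 MPa

21.6


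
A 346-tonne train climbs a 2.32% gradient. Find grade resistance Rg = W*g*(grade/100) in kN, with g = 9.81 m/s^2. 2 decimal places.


Rg = W * 9.81 * grade / 100
Rg = 346 * 9.81 * 2.32 / 100
Rg = 3394.26 * 0.0232
Rg = 78.75 kN

78.75


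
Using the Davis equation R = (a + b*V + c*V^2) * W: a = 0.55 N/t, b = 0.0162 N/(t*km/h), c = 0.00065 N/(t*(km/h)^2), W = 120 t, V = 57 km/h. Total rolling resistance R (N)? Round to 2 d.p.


b*V = 0.0162 * 57 = 0.9234
c*V^2 = 0.00065 * 3249 = 2.11185
R_per_t = 0.55 + 0.9234 + 2.11185 = 3.58525 N/t
R_total = 3.58525 * 120 = 430.23 N

430.23


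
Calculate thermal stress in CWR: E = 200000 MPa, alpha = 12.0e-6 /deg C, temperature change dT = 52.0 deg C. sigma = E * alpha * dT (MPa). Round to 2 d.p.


sigma = E * alpha * dT
sigma = 200000 * 12.0e-6 * 52.0
sigma = 2.4 * 52.0
sigma = 124.80 MPa

124.80


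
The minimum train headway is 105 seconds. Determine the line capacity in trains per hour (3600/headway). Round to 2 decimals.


Capacity = 3600 / headway
Capacity = 3600 / 105
Capacity = 34.29 trains/hour

34.29


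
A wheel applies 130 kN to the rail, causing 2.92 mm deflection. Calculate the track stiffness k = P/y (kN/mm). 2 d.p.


Track stiffness k = P / y
k = 130 / 2.92
k = 44.52 kN/mm

44.52


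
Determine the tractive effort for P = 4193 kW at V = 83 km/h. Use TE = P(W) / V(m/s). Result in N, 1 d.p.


Convert: P = 4193 kW = 4193000 W
V = 83 / 3.6 = 23.0556 m/s
TE = 4193000 / 23.0556
TE = 181865.1 N

181865.1


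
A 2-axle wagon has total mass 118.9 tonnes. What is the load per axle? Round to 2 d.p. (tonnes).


Load per axle = total weight / number of axles
Load = 118.9 / 2
Load = 59.45 tonnes

59.45


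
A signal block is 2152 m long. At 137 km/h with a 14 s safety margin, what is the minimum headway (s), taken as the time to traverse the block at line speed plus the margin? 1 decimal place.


V = 137 / 3.6 = 38.0556 m/s
Block traversal time = 2152 / 38.0556 = 56.5489 s
Headway = 56.5489 + 14
Headway = 70.5 s

70.5


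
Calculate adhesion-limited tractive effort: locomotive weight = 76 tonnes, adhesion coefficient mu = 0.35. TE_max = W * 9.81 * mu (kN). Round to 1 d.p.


TE_max = W * g * mu
TE_max = 76 * 9.81 * 0.35
TE_max = 745.56 * 0.35
TE_max = 260.9 kN

260.9


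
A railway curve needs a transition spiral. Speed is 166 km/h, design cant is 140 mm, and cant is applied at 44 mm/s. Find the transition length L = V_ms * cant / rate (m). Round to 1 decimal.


Convert speed: V = 166 / 3.6 = 46.1111 m/s
L = 46.1111 * 140 / 44
L = 6455.5556 / 44
L = 146.7 m

146.7


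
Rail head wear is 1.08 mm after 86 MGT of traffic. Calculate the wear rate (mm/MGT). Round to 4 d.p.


Wear rate = total wear / cumulative tonnage
Rate = 1.08 / 86
Rate = 0.0126 mm/MGT

0.0126


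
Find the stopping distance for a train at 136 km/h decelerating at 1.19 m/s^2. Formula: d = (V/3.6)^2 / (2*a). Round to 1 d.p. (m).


Convert speed: V = 136 / 3.6 = 37.7778 m/s
V^2 = 1427.1605
d = 1427.1605 / (2 * 1.19)
d = 1427.1605 / 2.38
d = 599.6 m

599.6


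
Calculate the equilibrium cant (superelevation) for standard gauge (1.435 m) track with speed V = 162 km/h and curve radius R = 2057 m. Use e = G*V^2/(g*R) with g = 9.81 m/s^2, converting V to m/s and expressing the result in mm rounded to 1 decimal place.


Convert speed: V = 162 / 3.6 = 45.0 m/s
Apply formula: e = 1.435 * 45.0^2 / (9.81 * 2057)
e = 1.435 * 2025.0 / 20179.17
e = 0.144004 m = 144.0 mm

144.0


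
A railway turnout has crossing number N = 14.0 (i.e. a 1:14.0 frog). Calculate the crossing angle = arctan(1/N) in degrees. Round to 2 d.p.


1/N = 1/14.0 = 0.071429
angle = arctan(0.071429) = 0.071307 rad
angle = 0.071307 * 180/pi = 4.09 degrees

4.09


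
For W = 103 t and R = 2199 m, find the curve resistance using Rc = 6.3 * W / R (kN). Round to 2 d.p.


Rc = 6.3 * W / R
Rc = 6.3 * 103 / 2199
Rc = 648.9 / 2199
Rc = 0.30 kN

0.30


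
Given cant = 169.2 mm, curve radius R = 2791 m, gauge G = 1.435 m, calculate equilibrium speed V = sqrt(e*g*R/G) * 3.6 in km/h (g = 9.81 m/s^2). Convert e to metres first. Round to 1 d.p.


Convert cant: e = 169.2 mm = 0.1692 m
V_ms = sqrt(0.1692 * 9.81 * 2791 / 1.435)
V_ms = sqrt(3228.325388) = 56.8184 m/s
V = 56.8184 * 3.6 = 204.5 km/h

204.5


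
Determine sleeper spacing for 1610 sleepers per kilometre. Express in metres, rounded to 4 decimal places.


Spacing = 1000 m / number of sleepers
Spacing = 1000 / 1610
Spacing = 0.6211 m

0.6211


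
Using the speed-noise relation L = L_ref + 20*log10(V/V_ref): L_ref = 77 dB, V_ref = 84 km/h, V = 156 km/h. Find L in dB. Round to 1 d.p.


V/V_ref = 156 / 84 = 1.857143
log10(1.857143) = 0.268845
20 * 0.268845 = 5.3769
L = 77 + 5.3769 = 82.4 dB

82.4


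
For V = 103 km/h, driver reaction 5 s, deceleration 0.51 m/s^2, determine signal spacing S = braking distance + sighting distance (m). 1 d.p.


V = 103 / 3.6 = 28.6111 m/s
Braking distance = 28.6111^2 / (2*0.51) = 802.5448 m
Sighting distance = 28.6111 * 5 = 143.0556 m
S = 802.5448 + 143.0556 = 945.6 m

945.6


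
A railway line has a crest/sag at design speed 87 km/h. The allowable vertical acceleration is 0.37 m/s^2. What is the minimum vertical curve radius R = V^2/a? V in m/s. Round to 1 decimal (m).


Convert speed: V = 87 / 3.6 = 24.1667 m/s
V^2 = 584.0278 m^2/s^2
R_v = 584.0278 / 0.37
R_v = 1578.5 m

1578.5


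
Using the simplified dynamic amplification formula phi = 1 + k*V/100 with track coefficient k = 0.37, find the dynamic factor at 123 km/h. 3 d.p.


phi = 1 + k * V / 100
phi = 1 + 0.37 * 123 / 100
phi = 1 + 0.4551
phi = 1.455

1.455


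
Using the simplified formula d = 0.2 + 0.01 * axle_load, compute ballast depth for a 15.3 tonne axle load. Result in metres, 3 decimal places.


d = 0.2 + 0.01 * 15.3
d = 0.2 + 0.153
d = 0.353 m

0.353


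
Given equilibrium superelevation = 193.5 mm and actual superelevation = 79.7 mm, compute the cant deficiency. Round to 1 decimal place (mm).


Cant deficiency = equilibrium cant - actual cant
CD = 193.5 - 79.7
CD = 113.8 mm

113.8


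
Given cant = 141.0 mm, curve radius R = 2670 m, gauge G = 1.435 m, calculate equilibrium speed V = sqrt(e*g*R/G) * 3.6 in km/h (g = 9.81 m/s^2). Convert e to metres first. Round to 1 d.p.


Convert cant: e = 141.0 mm = 0.1410 m
V_ms = sqrt(0.1410 * 9.81 * 2670 / 1.435)
V_ms = sqrt(2573.638118) = 50.731 m/s
V = 50.731 * 3.6 = 182.6 km/h

182.6


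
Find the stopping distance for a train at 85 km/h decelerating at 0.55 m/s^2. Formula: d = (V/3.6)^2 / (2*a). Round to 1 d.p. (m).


Convert speed: V = 85 / 3.6 = 23.6111 m/s
V^2 = 557.4846
d = 557.4846 / (2 * 0.55)
d = 557.4846 / 1.1
d = 506.8 m

506.8


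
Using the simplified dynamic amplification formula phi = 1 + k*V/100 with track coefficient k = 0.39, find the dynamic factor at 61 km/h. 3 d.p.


phi = 1 + k * V / 100
phi = 1 + 0.39 * 61 / 100
phi = 1 + 0.2379
phi = 1.238

1.238


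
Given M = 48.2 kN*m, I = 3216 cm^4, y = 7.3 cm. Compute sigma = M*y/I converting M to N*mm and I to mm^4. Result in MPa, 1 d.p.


Convert units:
M = 48.2 kN*m = 48200000 N*mm
y = 7.3 cm = 73 mm
I = 3216 cm^4 = 32160000 mm^4
sigma = 48200000 * 73 / 32160000
sigma = 109.4 MPa

109.4


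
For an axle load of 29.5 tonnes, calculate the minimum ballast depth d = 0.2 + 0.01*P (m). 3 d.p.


d = 0.2 + 0.01 * 29.5
d = 0.2 + 0.295
d = 0.495 m

0.495


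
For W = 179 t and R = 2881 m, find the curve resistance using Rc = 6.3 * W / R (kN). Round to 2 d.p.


Rc = 6.3 * W / R
Rc = 6.3 * 179 / 2881
Rc = 1127.7 / 2881
Rc = 0.39 kN

0.39


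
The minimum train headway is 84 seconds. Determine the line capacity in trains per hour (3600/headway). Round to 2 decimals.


Capacity = 3600 / headway
Capacity = 3600 / 84
Capacity = 42.86 trains/hour

42.86


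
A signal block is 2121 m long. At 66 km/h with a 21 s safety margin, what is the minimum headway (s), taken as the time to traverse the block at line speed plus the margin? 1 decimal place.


V = 66 / 3.6 = 18.3333 m/s
Block traversal time = 2121 / 18.3333 = 115.6909 s
Headway = 115.6909 + 21
Headway = 136.7 s

136.7


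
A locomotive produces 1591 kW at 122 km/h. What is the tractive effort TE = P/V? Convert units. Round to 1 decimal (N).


Convert: P = 1591 kW = 1591000 W
V = 122 / 3.6 = 33.8889 m/s
TE = 1591000 / 33.8889
TE = 46947.5 N

46947.5


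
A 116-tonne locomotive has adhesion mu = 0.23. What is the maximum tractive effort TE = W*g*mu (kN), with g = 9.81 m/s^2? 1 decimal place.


TE_max = W * g * mu
TE_max = 116 * 9.81 * 0.23
TE_max = 1137.96 * 0.23
TE_max = 261.7 kN

261.7


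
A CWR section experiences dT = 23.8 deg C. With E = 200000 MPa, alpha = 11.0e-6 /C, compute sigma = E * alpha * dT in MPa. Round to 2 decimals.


sigma = E * alpha * dT
sigma = 200000 * 11.0e-6 * 23.8
sigma = 2.2 * 23.8
sigma = 52.36 MPa

52.36


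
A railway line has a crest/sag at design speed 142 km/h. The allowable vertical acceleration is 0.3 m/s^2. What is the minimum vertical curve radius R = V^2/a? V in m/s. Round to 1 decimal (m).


Convert speed: V = 142 / 3.6 = 39.4444 m/s
V^2 = 1555.8642 m^2/s^2
R_v = 1555.8642 / 0.3
R_v = 5186.2 m

5186.2


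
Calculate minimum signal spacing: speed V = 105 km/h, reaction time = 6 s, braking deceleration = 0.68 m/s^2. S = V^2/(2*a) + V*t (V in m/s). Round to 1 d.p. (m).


V = 105 / 3.6 = 29.1667 m/s
Braking distance = 29.1667^2 / (2*0.68) = 625.5106 m
Sighting distance = 29.1667 * 6 = 175.0 m
S = 625.5106 + 175.0 = 800.5 m

800.5


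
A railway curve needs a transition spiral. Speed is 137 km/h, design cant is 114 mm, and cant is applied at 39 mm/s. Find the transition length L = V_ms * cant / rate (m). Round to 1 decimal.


Convert speed: V = 137 / 3.6 = 38.0556 m/s
L = 38.0556 * 114 / 39
L = 4338.3333 / 39
L = 111.2 m

111.2


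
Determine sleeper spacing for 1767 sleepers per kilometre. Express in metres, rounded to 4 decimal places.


Spacing = 1000 m / number of sleepers
Spacing = 1000 / 1767
Spacing = 0.5659 m

0.5659


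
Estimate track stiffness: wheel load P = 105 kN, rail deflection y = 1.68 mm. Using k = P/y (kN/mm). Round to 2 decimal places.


Track stiffness k = P / y
k = 105 / 1.68
k = 62.50 kN/mm

62.50


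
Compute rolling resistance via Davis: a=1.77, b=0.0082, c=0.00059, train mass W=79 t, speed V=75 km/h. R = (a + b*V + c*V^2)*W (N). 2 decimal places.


b*V = 0.0082 * 75 = 0.615
c*V^2 = 0.00059 * 5625 = 3.31875
R_per_t = 1.77 + 0.615 + 3.31875 = 5.70375 N/t
R_total = 5.70375 * 79 = 450.60 N

450.60


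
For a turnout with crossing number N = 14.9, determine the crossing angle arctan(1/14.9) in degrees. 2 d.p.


1/N = 1/14.9 = 0.067114
angle = arctan(0.067114) = 0.067014 rad
angle = 0.067014 * 180/pi = 3.84 degrees

3.84


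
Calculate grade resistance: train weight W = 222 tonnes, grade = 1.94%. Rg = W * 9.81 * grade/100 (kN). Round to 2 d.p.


Rg = W * 9.81 * grade / 100
Rg = 222 * 9.81 * 1.94 / 100
Rg = 2177.82 * 0.0194
Rg = 42.25 kN

42.25


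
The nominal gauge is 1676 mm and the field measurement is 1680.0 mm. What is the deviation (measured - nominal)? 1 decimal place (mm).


Deviation = measured - nominal
Deviation = 1680.0 - 1676
Deviation = 4.0 mm

4.0


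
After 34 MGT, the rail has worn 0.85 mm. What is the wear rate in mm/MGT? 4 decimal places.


Wear rate = total wear / cumulative tonnage
Rate = 0.85 / 34
Rate = 0.0250 mm/MGT

0.0250


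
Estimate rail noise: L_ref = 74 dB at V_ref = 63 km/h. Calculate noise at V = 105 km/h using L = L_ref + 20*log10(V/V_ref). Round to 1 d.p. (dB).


V/V_ref = 105 / 63 = 1.666667
log10(1.666667) = 0.221849
20 * 0.221849 = 4.437
L = 74 + 4.437 = 78.4 dB

78.4


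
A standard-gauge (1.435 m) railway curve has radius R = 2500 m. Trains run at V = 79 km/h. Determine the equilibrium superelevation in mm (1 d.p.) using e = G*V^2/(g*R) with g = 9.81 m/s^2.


Convert speed: V = 79 / 3.6 = 21.9444 m/s
Apply formula: e = 1.435 * 21.9444^2 / (9.81 * 2500)
e = 1.435 * 481.5586 / 24525.0
e = 0.028177 m = 28.2 mm

28.2


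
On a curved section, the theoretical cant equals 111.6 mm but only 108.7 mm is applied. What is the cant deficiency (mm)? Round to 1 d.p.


Cant deficiency = equilibrium cant - actual cant
CD = 111.6 - 108.7
CD = 2.9 mm

2.9


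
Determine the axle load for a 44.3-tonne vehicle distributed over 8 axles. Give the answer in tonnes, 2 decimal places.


Load per axle = total weight / number of axles
Load = 44.3 / 8
Load = 5.54 tonnes

5.54


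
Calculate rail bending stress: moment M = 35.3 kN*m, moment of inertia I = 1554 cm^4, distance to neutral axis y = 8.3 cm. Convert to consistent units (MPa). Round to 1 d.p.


Convert units:
M = 35.3 kN*m = 35300000 N*mm
y = 8.3 cm = 83 mm
I = 1554 cm^4 = 15540000 mm^4
sigma = 35300000 * 83 / 15540000
sigma = 188.5 MPa

188.5


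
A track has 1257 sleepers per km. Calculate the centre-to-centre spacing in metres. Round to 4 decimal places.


Spacing = 1000 m / number of sleepers
Spacing = 1000 / 1257
Spacing = 0.7955 m

0.7955


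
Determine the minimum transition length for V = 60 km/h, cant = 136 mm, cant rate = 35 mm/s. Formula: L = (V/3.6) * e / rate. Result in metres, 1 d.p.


Convert speed: V = 60 / 3.6 = 16.6667 m/s
L = 16.6667 * 136 / 35
L = 2266.6667 / 35
L = 64.8 m

64.8


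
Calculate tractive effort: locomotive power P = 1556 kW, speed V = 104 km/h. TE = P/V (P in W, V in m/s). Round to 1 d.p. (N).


Convert: P = 1556 kW = 1556000 W
V = 104 / 3.6 = 28.8889 m/s
TE = 1556000 / 28.8889
TE = 53861.5 N

53861.5


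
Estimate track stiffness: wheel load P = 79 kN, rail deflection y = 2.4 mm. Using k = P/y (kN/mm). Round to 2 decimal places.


Track stiffness k = P / y
k = 79 / 2.4
k = 32.92 kN/mm

32.92


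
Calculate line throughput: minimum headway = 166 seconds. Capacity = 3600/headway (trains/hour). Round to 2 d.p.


Capacity = 3600 / headway
Capacity = 3600 / 166
Capacity = 21.69 trains/hour

21.69


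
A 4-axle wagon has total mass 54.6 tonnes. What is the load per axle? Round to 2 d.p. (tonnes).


Load per axle = total weight / number of axles
Load = 54.6 / 4
Load = 13.65 tonnes

13.65


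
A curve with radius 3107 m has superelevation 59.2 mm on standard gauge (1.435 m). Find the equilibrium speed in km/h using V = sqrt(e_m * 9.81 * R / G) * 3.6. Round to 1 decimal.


Convert cant: e = 59.2 mm = 0.0592 m
V_ms = sqrt(0.0592 * 9.81 * 3107 / 1.435)
V_ms = sqrt(1257.419139) = 35.4601 m/s
V = 35.4601 * 3.6 = 127.7 km/h

127.7


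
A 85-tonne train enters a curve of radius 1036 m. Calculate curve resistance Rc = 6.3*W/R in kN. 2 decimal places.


Rc = 6.3 * W / R
Rc = 6.3 * 85 / 1036
Rc = 535.5 / 1036
Rc = 0.52 kN

0.52


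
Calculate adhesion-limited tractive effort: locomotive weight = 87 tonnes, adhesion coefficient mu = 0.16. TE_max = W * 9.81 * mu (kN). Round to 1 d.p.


TE_max = W * g * mu
TE_max = 87 * 9.81 * 0.16
TE_max = 853.47 * 0.16
TE_max = 136.6 kN

136.6


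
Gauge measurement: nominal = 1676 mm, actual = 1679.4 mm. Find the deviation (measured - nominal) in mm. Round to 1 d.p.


Deviation = measured - nominal
Deviation = 1679.4 - 1676
Deviation = 3.4 mm

3.4


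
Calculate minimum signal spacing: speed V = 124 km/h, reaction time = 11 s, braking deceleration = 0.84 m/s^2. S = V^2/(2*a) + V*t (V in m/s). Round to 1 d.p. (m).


V = 124 / 3.6 = 34.4444 m/s
Braking distance = 34.4444^2 / (2*0.84) = 706.2022 m
Sighting distance = 34.4444 * 11 = 378.8889 m
S = 706.2022 + 378.8889 = 1085.1 m

1085.1


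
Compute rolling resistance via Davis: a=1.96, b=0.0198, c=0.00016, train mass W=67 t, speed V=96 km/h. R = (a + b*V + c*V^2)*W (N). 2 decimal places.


b*V = 0.0198 * 96 = 1.9008
c*V^2 = 0.00016 * 9216 = 1.47456
R_per_t = 1.96 + 1.9008 + 1.47456 = 5.33536 N/t
R_total = 5.33536 * 67 = 357.47 N

357.47


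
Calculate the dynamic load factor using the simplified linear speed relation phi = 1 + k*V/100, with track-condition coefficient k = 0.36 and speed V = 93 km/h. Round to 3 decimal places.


phi = 1 + k * V / 100
phi = 1 + 0.36 * 93 / 100
phi = 1 + 0.3348
phi = 1.335

1.335


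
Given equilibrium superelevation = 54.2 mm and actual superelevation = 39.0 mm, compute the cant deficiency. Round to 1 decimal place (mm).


Cant deficiency = equilibrium cant - actual cant
CD = 54.2 - 39.0
CD = 15.2 mm

15.2


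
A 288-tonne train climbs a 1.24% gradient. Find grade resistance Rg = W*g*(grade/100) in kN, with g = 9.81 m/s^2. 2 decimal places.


Rg = W * 9.81 * grade / 100
Rg = 288 * 9.81 * 1.24 / 100
Rg = 2825.28 * 0.0124
Rg = 35.03 kN

35.03


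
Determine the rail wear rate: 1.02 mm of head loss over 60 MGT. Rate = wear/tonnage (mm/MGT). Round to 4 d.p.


Wear rate = total wear / cumulative tonnage
Rate = 1.02 / 60
Rate = 0.0170 mm/MGT

0.0170


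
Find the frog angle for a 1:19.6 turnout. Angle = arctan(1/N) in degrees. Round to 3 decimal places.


1/N = 1/19.6 = 0.05102
angle = arctan(0.05102) = 0.050976 rad
angle = 0.050976 * 180/pi = 2.921 degrees

2.921


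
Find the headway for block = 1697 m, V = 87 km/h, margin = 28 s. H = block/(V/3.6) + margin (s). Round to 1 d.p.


V = 87 / 3.6 = 24.1667 m/s
Block traversal time = 1697 / 24.1667 = 70.2207 s
Headway = 70.2207 + 28
Headway = 98.2 s

98.2


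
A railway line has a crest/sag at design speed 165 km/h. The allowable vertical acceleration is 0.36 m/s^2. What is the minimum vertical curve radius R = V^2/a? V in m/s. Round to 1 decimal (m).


Convert speed: V = 165 / 3.6 = 45.8333 m/s
V^2 = 2100.6944 m^2/s^2
R_v = 2100.6944 / 0.36
R_v = 5835.3 m

5835.3


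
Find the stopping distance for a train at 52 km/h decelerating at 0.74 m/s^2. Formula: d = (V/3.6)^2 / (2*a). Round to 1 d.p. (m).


Convert speed: V = 52 / 3.6 = 14.4444 m/s
V^2 = 208.642
d = 208.642 / (2 * 0.74)
d = 208.642 / 1.48
d = 141.0 m

141.0


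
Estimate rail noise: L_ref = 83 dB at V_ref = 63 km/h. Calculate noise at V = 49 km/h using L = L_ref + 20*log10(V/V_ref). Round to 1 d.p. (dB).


V/V_ref = 49 / 63 = 0.777778
log10(0.777778) = -0.109144
20 * -0.109144 = -2.1829
L = 83 + -2.1829 = 80.8 dB

80.8


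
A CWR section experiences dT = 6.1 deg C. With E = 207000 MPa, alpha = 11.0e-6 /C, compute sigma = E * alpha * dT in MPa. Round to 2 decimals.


sigma = E * alpha * dT
sigma = 207000 * 11.0e-6 * 6.1
sigma = 2.277 * 6.1
sigma = 13.89 MPa

13.89


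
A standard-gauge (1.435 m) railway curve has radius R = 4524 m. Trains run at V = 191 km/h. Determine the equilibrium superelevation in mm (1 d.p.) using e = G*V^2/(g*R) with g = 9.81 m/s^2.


Convert speed: V = 191 / 3.6 = 53.0556 m/s
Apply formula: e = 1.435 * 53.0556^2 / (9.81 * 4524)
e = 1.435 * 2814.892 / 44380.44
e = 0.091017 m = 91.0 mm

91.0


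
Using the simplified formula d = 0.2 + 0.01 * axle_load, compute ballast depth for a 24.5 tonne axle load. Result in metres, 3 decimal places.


d = 0.2 + 0.01 * 24.5
d = 0.2 + 0.245
d = 0.445 m

0.445


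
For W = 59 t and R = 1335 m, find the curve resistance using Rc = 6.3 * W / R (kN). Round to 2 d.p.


Rc = 6.3 * W / R
Rc = 6.3 * 59 / 1335
Rc = 371.7 / 1335
Rc = 0.28 kN

0.28


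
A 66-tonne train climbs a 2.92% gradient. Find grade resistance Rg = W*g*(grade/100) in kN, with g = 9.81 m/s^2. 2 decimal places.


Rg = W * 9.81 * grade / 100
Rg = 66 * 9.81 * 2.92 / 100
Rg = 647.46 * 0.0292
Rg = 18.91 kN

18.91


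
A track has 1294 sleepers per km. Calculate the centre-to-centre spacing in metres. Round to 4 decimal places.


Spacing = 1000 m / number of sleepers
Spacing = 1000 / 1294
Spacing = 0.7728 m

0.7728


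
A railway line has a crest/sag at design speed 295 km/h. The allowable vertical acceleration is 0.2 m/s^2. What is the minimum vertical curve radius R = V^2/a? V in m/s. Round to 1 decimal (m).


Convert speed: V = 295 / 3.6 = 81.9444 m/s
V^2 = 6714.892 m^2/s^2
R_v = 6714.892 / 0.2
R_v = 33574.5 m

33574.5


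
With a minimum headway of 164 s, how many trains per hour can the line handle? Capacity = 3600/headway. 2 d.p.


Capacity = 3600 / headway
Capacity = 3600 / 164
Capacity = 21.95 trains/hour

21.95


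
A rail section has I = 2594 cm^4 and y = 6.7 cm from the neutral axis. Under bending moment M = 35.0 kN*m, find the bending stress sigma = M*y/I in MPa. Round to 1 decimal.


Convert units:
M = 35.0 kN*m = 35000000 N*mm
y = 6.7 cm = 67 mm
I = 2594 cm^4 = 25940000 mm^4
sigma = 35000000 * 67 / 25940000
sigma = 90.4 MPa

90.4


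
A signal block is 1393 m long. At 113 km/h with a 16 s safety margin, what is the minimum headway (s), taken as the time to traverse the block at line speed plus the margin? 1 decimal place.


V = 113 / 3.6 = 31.3889 m/s
Block traversal time = 1393 / 31.3889 = 44.3788 s
Headway = 44.3788 + 16
Headway = 60.4 s

60.4


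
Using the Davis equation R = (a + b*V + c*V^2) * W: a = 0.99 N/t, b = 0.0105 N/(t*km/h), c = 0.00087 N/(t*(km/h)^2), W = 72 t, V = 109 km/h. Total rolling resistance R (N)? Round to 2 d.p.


b*V = 0.0105 * 109 = 1.1445
c*V^2 = 0.00087 * 11881 = 10.33647
R_per_t = 0.99 + 1.1445 + 10.33647 = 12.47097 N/t
R_total = 12.47097 * 72 = 897.91 N

897.91


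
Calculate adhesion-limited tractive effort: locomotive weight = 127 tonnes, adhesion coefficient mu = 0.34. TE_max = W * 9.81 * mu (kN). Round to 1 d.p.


TE_max = W * g * mu
TE_max = 127 * 9.81 * 0.34
TE_max = 1245.87 * 0.34
TE_max = 423.6 kN

423.6


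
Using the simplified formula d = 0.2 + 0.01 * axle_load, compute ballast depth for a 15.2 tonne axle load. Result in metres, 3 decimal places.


d = 0.2 + 0.01 * 15.2
d = 0.2 + 0.152
d = 0.352 m

0.352


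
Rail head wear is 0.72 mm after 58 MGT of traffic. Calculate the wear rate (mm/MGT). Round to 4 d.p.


Wear rate = total wear / cumulative tonnage
Rate = 0.72 / 58
Rate = 0.0124 mm/MGT

0.0124


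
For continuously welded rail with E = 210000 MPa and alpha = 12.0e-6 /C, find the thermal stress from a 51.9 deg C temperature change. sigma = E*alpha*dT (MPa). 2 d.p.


sigma = E * alpha * dT
sigma = 210000 * 12.0e-6 * 51.9
sigma = 2.52 * 51.9
sigma = 130.79 MPa

130.79


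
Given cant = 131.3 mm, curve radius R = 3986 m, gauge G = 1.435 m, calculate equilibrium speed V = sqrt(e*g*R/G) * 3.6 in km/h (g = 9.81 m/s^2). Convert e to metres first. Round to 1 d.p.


Convert cant: e = 131.3 mm = 0.1313 m
V_ms = sqrt(0.1313 * 9.81 * 3986 / 1.435)
V_ms = sqrt(3577.825267) = 59.8149 m/s
V = 59.8149 * 3.6 = 215.3 km/h

215.3


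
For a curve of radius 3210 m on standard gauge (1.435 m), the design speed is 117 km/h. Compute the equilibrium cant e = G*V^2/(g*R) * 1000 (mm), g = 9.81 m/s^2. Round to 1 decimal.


Convert speed: V = 117 / 3.6 = 32.5 m/s
Apply formula: e = 1.435 * 32.5^2 / (9.81 * 3210)
e = 1.435 * 1056.25 / 31490.1
e = 0.048133 m = 48.1 mm

48.1


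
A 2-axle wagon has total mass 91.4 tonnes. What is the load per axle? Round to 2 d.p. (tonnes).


Load per axle = total weight / number of axles
Load = 91.4 / 2
Load = 45.70 tonnes

45.70


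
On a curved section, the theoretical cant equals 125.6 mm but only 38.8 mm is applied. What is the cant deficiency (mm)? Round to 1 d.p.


Cant deficiency = equilibrium cant - actual cant
CD = 125.6 - 38.8
CD = 86.8 mm

86.8


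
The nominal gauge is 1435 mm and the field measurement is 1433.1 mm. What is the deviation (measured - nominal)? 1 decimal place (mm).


Deviation = measured - nominal
Deviation = 1433.1 - 1435
Deviation = -1.9 mm

-1.9


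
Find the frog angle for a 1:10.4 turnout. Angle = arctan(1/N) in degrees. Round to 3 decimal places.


1/N = 1/10.4 = 0.096154
angle = arctan(0.096154) = 0.095859 rad
angle = 0.095859 * 180/pi = 5.492 degrees

5.492


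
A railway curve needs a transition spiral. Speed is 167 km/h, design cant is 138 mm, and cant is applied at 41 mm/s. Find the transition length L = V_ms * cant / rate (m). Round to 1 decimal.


Convert speed: V = 167 / 3.6 = 46.3889 m/s
L = 46.3889 * 138 / 41
L = 6401.6667 / 41
L = 156.1 m

156.1


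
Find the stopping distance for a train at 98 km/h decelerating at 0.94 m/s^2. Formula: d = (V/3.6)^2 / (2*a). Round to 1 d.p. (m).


Convert speed: V = 98 / 3.6 = 27.2222 m/s
V^2 = 741.0494
d = 741.0494 / (2 * 0.94)
d = 741.0494 / 1.88
d = 394.2 m

394.2


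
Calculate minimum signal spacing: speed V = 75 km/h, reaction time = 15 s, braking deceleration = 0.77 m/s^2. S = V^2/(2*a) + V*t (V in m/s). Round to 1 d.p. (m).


V = 75 / 3.6 = 20.8333 m/s
Braking distance = 20.8333^2 / (2*0.77) = 281.8362 m
Sighting distance = 20.8333 * 15 = 312.5 m
S = 281.8362 + 312.5 = 594.3 m

594.3


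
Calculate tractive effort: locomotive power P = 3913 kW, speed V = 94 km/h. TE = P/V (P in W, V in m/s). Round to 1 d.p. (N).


Convert: P = 3913 kW = 3913000 W
V = 94 / 3.6 = 26.1111 m/s
TE = 3913000 / 26.1111
TE = 149859.6 N

149859.6


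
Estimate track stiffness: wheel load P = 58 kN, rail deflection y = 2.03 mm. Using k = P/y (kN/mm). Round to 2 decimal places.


Track stiffness k = P / y
k = 58 / 2.03
k = 28.57 kN/mm

28.57


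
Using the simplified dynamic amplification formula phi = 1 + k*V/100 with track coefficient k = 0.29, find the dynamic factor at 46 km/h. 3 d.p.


phi = 1 + k * V / 100
phi = 1 + 0.29 * 46 / 100
phi = 1 + 0.1334
phi = 1.133

1.133


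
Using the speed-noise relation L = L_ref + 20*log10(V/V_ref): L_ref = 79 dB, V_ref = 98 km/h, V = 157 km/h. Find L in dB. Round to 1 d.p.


V/V_ref = 157 / 98 = 1.602041
log10(1.602041) = 0.204674
20 * 0.204674 = 4.0935
L = 79 + 4.0935 = 83.1 dB

83.1


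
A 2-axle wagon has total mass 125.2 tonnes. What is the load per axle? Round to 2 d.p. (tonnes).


Load per axle = total weight / number of axles
Load = 125.2 / 2
Load = 62.60 tonnes

62.60


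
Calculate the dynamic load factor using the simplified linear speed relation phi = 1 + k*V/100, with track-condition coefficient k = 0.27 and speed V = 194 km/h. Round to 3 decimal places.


phi = 1 + k * V / 100
phi = 1 + 0.27 * 194 / 100
phi = 1 + 0.5238
phi = 1.524

1.524


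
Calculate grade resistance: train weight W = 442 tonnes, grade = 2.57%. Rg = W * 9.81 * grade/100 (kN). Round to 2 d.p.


Rg = W * 9.81 * grade / 100
Rg = 442 * 9.81 * 2.57 / 100
Rg = 4336.02 * 0.0257
Rg = 111.44 kN

111.44


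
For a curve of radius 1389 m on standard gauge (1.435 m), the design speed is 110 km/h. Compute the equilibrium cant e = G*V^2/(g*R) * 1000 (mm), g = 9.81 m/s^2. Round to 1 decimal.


Convert speed: V = 110 / 3.6 = 30.5556 m/s
Apply formula: e = 1.435 * 30.5556^2 / (9.81 * 1389)
e = 1.435 * 933.642 / 13626.09
e = 0.098324 m = 98.3 mm

98.3


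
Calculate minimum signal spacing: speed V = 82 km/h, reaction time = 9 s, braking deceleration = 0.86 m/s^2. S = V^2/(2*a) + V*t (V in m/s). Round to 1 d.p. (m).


V = 82 / 3.6 = 22.7778 m/s
Braking distance = 22.7778^2 / (2*0.86) = 301.6437 m
Sighting distance = 22.7778 * 9 = 205.0 m
S = 301.6437 + 205.0 = 506.6 m

506.6


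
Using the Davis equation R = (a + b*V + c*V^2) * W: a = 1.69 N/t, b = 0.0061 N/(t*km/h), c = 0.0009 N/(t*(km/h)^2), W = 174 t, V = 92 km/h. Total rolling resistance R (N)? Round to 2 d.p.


b*V = 0.0061 * 92 = 0.5612
c*V^2 = 0.0009 * 8464 = 7.6176
R_per_t = 1.69 + 0.5612 + 7.6176 = 9.8688 N/t
R_total = 9.8688 * 174 = 1717.17 N

1717.17


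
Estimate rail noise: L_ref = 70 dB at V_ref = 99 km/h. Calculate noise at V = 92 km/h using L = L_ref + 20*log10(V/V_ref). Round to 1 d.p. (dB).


V/V_ref = 92 / 99 = 0.929293
log10(0.929293) = -0.031847
20 * -0.031847 = -0.6369
L = 70 + -0.6369 = 69.4 dB

69.4


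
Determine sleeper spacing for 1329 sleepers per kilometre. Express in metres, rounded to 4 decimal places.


Spacing = 1000 m / number of sleepers
Spacing = 1000 / 1329
Spacing = 0.7524 m

0.7524


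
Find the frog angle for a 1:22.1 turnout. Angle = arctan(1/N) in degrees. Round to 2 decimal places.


1/N = 1/22.1 = 0.045249
angle = arctan(0.045249) = 0.045218 rad
angle = 0.045218 * 180/pi = 2.59 degrees

2.59


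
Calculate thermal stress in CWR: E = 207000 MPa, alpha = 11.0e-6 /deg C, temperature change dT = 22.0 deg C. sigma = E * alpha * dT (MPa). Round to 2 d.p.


sigma = E * alpha * dT
sigma = 207000 * 11.0e-6 * 22.0
sigma = 2.277 * 22.0
sigma = 50.09 MPa

50.09


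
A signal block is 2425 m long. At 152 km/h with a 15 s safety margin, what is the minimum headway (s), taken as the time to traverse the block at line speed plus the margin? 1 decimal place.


V = 152 / 3.6 = 42.2222 m/s
Block traversal time = 2425 / 42.2222 = 57.4342 s
Headway = 57.4342 + 15
Headway = 72.4 s

72.4


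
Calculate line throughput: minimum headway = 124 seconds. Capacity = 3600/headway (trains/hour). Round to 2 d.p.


Capacity = 3600 / headway
Capacity = 3600 / 124
Capacity = 29.03 trains/hour

29.03


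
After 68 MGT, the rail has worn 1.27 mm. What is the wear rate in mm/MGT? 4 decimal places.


Wear rate = total wear / cumulative tonnage
Rate = 1.27 / 68
Rate = 0.0187 mm/MGT

0.0187


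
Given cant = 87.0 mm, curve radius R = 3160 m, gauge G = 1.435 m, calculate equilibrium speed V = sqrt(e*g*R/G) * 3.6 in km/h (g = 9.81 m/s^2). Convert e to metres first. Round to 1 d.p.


Convert cant: e = 87.0 mm = 0.0870 m
V_ms = sqrt(0.0870 * 9.81 * 3160 / 1.435)
V_ms = sqrt(1879.418258) = 43.3523 m/s
V = 43.3523 * 3.6 = 156.1 km/h

156.1


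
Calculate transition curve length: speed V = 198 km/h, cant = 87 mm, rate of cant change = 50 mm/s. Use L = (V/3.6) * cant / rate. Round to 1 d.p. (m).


Convert speed: V = 198 / 3.6 = 55.0 m/s
L = 55.0 * 87 / 50
L = 4785.0 / 50
L = 95.7 m

95.7


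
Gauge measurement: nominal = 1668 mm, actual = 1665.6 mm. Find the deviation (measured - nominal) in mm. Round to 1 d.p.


Deviation = measured - nominal
Deviation = 1665.6 - 1668
Deviation = -2.4 mm

-2.4


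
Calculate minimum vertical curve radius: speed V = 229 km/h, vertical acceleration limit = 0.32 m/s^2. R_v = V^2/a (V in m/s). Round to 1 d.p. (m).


Convert speed: V = 229 / 3.6 = 63.6111 m/s
V^2 = 4046.3735 m^2/s^2
R_v = 4046.3735 / 0.32
R_v = 12644.9 m

12644.9


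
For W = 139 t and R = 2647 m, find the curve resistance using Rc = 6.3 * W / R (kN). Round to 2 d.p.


Rc = 6.3 * W / R
Rc = 6.3 * 139 / 2647
Rc = 875.7 / 2647
Rc = 0.33 kN

0.33


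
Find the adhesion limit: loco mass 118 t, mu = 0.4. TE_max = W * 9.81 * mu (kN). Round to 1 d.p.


TE_max = W * g * mu
TE_max = 118 * 9.81 * 0.4
TE_max = 1157.58 * 0.4
TE_max = 463.0 kN

463.0


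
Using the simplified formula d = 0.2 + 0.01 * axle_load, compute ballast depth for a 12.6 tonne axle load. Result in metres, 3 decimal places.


d = 0.2 + 0.01 * 12.6
d = 0.2 + 0.126
d = 0.326 m

0.326


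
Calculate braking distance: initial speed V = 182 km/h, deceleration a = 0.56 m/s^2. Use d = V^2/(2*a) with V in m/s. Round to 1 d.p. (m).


Convert speed: V = 182 / 3.6 = 50.5556 m/s
V^2 = 2555.8642
d = 2555.8642 / (2 * 0.56)
d = 2555.8642 / 1.12
d = 2282.0 m

2282.0


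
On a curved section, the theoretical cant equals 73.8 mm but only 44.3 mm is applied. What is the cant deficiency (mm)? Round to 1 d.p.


Cant deficiency = equilibrium cant - actual cant
CD = 73.8 - 44.3
CD = 29.5 mm

29.5


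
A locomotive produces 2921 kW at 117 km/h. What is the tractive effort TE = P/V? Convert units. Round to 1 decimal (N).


Convert: P = 2921 kW = 2921000 W
V = 117 / 3.6 = 32.5 m/s
TE = 2921000 / 32.5
TE = 89876.9 N

89876.9


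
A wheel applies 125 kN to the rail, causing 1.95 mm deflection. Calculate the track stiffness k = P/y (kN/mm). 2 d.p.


Track stiffness k = P / y
k = 125 / 1.95
k = 64.10 kN/mm

64.10


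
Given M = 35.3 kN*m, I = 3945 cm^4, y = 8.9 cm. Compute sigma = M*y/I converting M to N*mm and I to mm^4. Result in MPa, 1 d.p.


Convert units:
M = 35.3 kN*m = 35300000 N*mm
y = 8.9 cm = 89 mm
I = 3945 cm^4 = 39450000 mm^4
sigma = 35300000 * 89 / 39450000
sigma = 79.6 MPa

79.6


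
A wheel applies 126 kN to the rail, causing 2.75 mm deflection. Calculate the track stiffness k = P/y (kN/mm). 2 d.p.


Track stiffness k = P / y
k = 126 / 2.75
k = 45.82 kN/mm

45.82


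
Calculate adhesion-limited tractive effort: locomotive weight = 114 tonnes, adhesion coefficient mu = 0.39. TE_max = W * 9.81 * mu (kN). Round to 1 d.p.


TE_max = W * g * mu
TE_max = 114 * 9.81 * 0.39
TE_max = 1118.34 * 0.39
TE_max = 436.2 kN

436.2


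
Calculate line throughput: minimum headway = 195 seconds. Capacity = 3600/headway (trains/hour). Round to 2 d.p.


Capacity = 3600 / headway
Capacity = 3600 / 195
Capacity = 18.46 trains/hour

18.46


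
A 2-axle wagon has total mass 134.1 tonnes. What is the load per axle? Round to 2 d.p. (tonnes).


Load per axle = total weight / number of axles
Load = 134.1 / 2
Load = 67.05 tonnes

67.05


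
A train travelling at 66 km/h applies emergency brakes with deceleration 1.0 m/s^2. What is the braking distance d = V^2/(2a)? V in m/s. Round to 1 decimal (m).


Convert speed: V = 66 / 3.6 = 18.3333 m/s
V^2 = 336.1111
d = 336.1111 / (2 * 1.0)
d = 336.1111 / 2.0
d = 168.1 m

168.1


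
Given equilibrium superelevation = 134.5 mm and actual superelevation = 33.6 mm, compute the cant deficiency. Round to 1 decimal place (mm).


Cant deficiency = equilibrium cant - actual cant
CD = 134.5 - 33.6
CD = 100.9 mm

100.9


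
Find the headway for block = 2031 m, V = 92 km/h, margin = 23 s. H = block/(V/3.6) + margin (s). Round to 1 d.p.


V = 92 / 3.6 = 25.5556 m/s
Block traversal time = 2031 / 25.5556 = 79.4739 s
Headway = 79.4739 + 23
Headway = 102.5 s

102.5


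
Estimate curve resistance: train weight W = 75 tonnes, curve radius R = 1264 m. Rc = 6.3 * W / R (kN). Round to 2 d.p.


Rc = 6.3 * W / R
Rc = 6.3 * 75 / 1264
Rc = 472.5 / 1264
Rc = 0.37 kN

0.37


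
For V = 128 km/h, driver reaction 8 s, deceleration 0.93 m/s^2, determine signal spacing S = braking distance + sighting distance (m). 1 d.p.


V = 128 / 3.6 = 35.5556 m/s
Braking distance = 35.5556^2 / (2*0.93) = 679.6761 m
Sighting distance = 35.5556 * 8 = 284.4444 m
S = 679.6761 + 284.4444 = 964.1 m

964.1


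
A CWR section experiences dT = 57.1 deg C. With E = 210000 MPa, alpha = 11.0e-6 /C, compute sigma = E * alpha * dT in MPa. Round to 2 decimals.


sigma = E * alpha * dT
sigma = 210000 * 11.0e-6 * 57.1
sigma = 2.31 * 57.1
sigma = 131.90 MPa

131.90


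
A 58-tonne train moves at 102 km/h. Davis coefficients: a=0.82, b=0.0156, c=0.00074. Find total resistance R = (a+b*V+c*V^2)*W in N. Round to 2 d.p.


b*V = 0.0156 * 102 = 1.5912
c*V^2 = 0.00074 * 10404 = 7.69896
R_per_t = 0.82 + 1.5912 + 7.69896 = 10.11016 N/t
R_total = 10.11016 * 58 = 586.39 N

586.39


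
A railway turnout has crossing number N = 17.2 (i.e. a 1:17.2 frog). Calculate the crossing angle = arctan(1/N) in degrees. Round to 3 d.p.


1/N = 1/17.2 = 0.05814
angle = arctan(0.05814) = 0.058074 rad
angle = 0.058074 * 180/pi = 3.327 degrees

3.327


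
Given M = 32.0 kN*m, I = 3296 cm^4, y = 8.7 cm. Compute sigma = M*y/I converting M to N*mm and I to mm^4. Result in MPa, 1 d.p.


Convert units:
M = 32.0 kN*m = 32000000 N*mm
y = 8.7 cm = 87 mm
I = 3296 cm^4 = 32960000 mm^4
sigma = 32000000 * 87 / 32960000
sigma = 84.5 MPa

84.5


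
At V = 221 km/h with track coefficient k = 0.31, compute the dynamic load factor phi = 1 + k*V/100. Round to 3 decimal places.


phi = 1 + k * V / 100
phi = 1 + 0.31 * 221 / 100
phi = 1 + 0.6851
phi = 1.685

1.685


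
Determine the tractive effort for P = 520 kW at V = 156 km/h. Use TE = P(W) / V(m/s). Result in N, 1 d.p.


Convert: P = 520 kW = 520000 W
V = 156 / 3.6 = 43.3333 m/s
TE = 520000 / 43.3333
TE = 12000.0 N

12000.0


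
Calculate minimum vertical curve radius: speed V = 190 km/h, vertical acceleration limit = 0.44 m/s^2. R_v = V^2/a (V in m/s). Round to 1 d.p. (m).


Convert speed: V = 190 / 3.6 = 52.7778 m/s
V^2 = 2785.4938 m^2/s^2
R_v = 2785.4938 / 0.44
R_v = 6330.7 m

6330.7


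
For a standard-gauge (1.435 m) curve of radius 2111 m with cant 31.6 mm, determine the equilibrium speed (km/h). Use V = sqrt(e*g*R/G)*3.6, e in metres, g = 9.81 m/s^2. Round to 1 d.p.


Convert cant: e = 31.6 mm = 0.0316 m
V_ms = sqrt(0.0316 * 9.81 * 2111 / 1.435)
V_ms = sqrt(456.028959) = 21.3548 m/s
V = 21.3548 * 3.6 = 76.9 km/h

76.9


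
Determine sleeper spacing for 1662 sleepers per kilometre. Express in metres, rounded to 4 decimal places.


Spacing = 1000 m / number of sleepers
Spacing = 1000 / 1662
Spacing = 0.6017 m

0.6017


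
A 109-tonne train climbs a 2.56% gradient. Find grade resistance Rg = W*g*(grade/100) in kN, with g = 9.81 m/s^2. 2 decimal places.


Rg = W * 9.81 * grade / 100
Rg = 109 * 9.81 * 2.56 / 100
Rg = 1069.29 * 0.0256
Rg = 27.37 kN

27.37


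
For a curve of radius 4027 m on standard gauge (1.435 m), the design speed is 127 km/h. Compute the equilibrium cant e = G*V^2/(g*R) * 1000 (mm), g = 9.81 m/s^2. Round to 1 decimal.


Convert speed: V = 127 / 3.6 = 35.2778 m/s
Apply formula: e = 1.435 * 35.2778^2 / (9.81 * 4027)
e = 1.435 * 1244.5216 / 39504.87
e = 0.045207 m = 45.2 mm

45.2


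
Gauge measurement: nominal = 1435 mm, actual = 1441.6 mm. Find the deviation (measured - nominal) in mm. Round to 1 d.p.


Deviation = measured - nominal
Deviation = 1441.6 - 1435
Deviation = 6.6 mm

6.6


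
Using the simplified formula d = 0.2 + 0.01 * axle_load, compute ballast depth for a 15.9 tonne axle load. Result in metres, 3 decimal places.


d = 0.2 + 0.01 * 15.9
d = 0.2 + 0.159
d = 0.359 m

0.359


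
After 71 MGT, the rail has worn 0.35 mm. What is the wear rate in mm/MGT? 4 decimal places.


Wear rate = total wear / cumulative tonnage
Rate = 0.35 / 71
Rate = 0.0049 mm/MGT

0.0049


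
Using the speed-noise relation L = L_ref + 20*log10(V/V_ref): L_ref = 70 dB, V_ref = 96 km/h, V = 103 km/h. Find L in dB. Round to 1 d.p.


V/V_ref = 103 / 96 = 1.072917
log10(1.072917) = 0.030566
20 * 0.030566 = 0.6113
L = 70 + 0.6113 = 70.6 dB

70.6
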